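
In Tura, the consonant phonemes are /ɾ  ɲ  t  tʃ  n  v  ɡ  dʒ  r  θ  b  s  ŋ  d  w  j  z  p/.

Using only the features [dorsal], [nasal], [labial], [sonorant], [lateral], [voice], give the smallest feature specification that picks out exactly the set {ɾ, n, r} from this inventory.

[+sonorant, -dorsal]

/ɾ, n, r/ are all [+sonorant], [-dorsal], and no other segment in the inventory matches both values. Dropping any one of them over-generates: [-dorsal] alone would also admit /t, tʃ, v, dʒ, …/; [+sonorant] alone would also admit /ɲ, ŋ, w, j/. No other single listed feature picks out exactly this set either, so fewer than two features will not do.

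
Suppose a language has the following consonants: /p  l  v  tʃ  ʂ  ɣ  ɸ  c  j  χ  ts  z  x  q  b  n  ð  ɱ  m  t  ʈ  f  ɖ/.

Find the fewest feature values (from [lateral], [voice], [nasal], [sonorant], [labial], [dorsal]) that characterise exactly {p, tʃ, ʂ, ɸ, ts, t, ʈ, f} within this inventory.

[−voice, −dorsal]

The class [−voice], [−dorsal] has exactly /p, tʃ, ʂ, ɸ, ts, t, ʈ, f/ as its extension in this inventory. No smaller conjunction from the listed features achieves this: [−dorsal] alone would also admit /l, v, z, b, …/; [−voice] alone would also admit /c, χ, x, q/; and checking the remaining single features turns up none with this extension.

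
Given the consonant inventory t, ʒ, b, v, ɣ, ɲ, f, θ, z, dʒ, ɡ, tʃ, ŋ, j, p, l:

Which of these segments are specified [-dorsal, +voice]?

Eliminate segments failing any feature: /t, f, θ, tʃ, p/ are [-voice]; /ɣ, ɲ, ɡ, ŋ, j/ are [+dorsal]. The remaining /ʒ, b, v, z, dʒ, l/ satisfy [-dorsal], [+voice].

ʒ, b, v, z, dʒ, l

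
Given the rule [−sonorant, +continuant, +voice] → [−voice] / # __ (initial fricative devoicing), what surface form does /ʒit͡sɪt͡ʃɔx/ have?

Only the initial segment /ʒ/ is both word-initial and matches the structural description. It is a voiced postalveolar fricative, so [−sonorant, +continuant, +voice] holds; changing it to [−voice] with all other features held fixed yields /ʃ/ (voiceless postalveolar fricative). No other segment meets both the structural description and the environment, so the output is [ʃit͡sɪt͡ʃɔx].

[ʃit͡sɪt͡ʃɔx]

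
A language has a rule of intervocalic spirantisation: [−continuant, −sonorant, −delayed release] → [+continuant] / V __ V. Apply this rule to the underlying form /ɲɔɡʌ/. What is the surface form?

[ɲɔɣʌ]

Only /ɡ/ occurs between two vowels (/ɔ/ __ /ʌ/) and matches the structural description. It is a voiced velar stop, so [−continuant, −sonorant, −delayed release] holds; changing it to [+continuant] with all other features held fixed yields /ɣ/ (voiced velar fricative). No other segment meets both the structural description and the environment, so the output is [ɲɔɣʌ].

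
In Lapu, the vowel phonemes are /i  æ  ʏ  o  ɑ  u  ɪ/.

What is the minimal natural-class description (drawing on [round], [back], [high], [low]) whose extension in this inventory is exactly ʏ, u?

[+high, +round]

/ʏ, u/ are all [+high], [+round], and no other segment in the inventory matches both values. Dropping any one of them over-generates: [+round] alone would also admit /o/; [+high] alone would also admit /i, ɪ/. No other single listed feature picks out exactly this set either, so fewer than two features will not do.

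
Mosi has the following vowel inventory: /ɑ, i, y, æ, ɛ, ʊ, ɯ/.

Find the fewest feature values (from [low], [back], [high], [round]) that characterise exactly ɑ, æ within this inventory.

Every target segment is [+low] and no other inventory member is, so one feature is enough.

[+low]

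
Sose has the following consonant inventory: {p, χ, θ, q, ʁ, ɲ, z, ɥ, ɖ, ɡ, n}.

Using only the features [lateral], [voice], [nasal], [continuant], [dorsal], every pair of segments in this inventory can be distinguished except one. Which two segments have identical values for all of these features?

/ʁ/ (voiced uvular fricative) and /ɥ/ (labial-palatal glide) are both [−lateral], [+voice], [−nasal], [+continuant], [+dorsal], so none of the listed features separates them. (They do differ in [labial], [round], [high] and [back], which are not among the given features.) Every other pair in the inventory differs on at least one listed feature.

ʁ, ɥ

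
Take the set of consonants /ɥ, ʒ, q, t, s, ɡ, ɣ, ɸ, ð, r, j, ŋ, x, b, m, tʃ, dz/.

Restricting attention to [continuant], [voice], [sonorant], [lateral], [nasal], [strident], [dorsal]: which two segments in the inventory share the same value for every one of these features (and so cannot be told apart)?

On the given features, /j/ and /ɥ/ have an identical profile: [+continuant], [+voice], [+sonorant], [−lateral], [−nasal], [−strident], [+dorsal]. No other two segments in the inventory coincide on all 7 features. (They do differ in [labial] and [round], which are not among the given features.)

j, ɥ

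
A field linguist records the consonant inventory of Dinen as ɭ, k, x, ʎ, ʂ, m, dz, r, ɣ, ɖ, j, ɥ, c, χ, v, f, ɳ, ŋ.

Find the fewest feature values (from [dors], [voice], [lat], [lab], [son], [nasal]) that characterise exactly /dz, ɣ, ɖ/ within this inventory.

The class [−sonorant], [+voice], [−labial] has exactly /dz, ɣ, ɖ/ as its extension in this inventory. No smaller conjunction from the listed features achieves this: [+voice, −labial] alone would also admit /ɭ, ʎ, r, j, …/; [−sonorant, −labial] alone would also admit /k, x, ʂ, c, …/; [−sonorant, +voice] alone would also admit /v/; and checking the remaining two-feature bundles turns up none with this extension.

[−son, +voice, −lab]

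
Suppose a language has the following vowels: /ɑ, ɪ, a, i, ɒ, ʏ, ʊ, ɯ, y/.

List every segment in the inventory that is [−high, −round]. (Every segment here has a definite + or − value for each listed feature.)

Eliminate segments failing any feature: /ɪ, i, ʏ, ʊ, ɯ, y/ are [+high]; /ɒ/ is [+round]. The remaining /ɑ, a/ satisfy [−high], [−round].

ɑ, a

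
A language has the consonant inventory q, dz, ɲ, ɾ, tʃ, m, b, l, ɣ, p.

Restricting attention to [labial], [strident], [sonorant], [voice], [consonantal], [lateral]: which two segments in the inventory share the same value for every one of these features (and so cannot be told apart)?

ɲ, ɾ

On the given features, /ɲ/ and /ɾ/ have an identical profile: [−labial], [−strident], [+sonorant], [+voice], [+consonantal], [−lateral]. No other two segments in the inventory coincide on all 6 features. (They do differ in [nasal] and [dorsal], which are not among the given features.)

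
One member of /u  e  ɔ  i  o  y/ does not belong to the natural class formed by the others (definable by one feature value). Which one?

ɔ

[tense] groups all but one: /e, u, y, i, o/ share [+tense] while /ɔ/ (mid back rounded lax vowel) alone is [-tense]. Removing any other segment would not leave a single-feature class that excludes it.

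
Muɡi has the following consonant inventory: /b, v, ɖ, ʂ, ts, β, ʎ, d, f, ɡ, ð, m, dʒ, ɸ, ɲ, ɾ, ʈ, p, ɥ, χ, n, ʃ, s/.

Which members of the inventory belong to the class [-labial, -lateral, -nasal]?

Eliminate segments failing any feature: /b, v, β, f, m, ɸ, p, ɥ/ are [+labial]; /ʎ/ is [+lateral]; /ɲ, n/ are [+nasal]. The remaining /ɖ, ʂ, ts, d, ɡ, ð, dʒ, ɾ, ʈ, χ, ʃ, s/ satisfy [-labial], [-lateral], [-nasal].

ɖ, ʂ, ts, d, ɡ, ð, dʒ, ɾ, ʈ, χ, ʃ, s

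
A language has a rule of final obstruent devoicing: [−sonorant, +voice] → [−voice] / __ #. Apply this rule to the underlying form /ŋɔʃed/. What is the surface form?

[ŋɔʃet]

Only the final segment /d/ is both word-final and matches the structural description. It is a voiced alveolar stop, so [−sonorant, +voice] holds; changing it to [−voice] with all other features held fixed yields /t/ (voiceless alveolar stop). No other segment meets both the structural description and the environment, so the output is [ŋɔʃet].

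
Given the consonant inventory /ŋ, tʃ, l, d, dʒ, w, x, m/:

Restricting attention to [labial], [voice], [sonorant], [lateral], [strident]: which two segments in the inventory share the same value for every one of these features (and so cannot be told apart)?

m, w

Both /m/ and /w/ are [+labial], [+voice], [+sonorant], [-lateral], [-strident]. Since the list omits [nasal], [continuant], [round] and [dorsal] — which do distinguish the bilabial nasal from the labial-velar glide — this pair collapses; all other pairs remain distinct.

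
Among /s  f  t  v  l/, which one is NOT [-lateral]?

/l/ is the alveolar lateral approximant, which is [+lateral]; the rest — /s, t, f, v/ — are [-lateral].

l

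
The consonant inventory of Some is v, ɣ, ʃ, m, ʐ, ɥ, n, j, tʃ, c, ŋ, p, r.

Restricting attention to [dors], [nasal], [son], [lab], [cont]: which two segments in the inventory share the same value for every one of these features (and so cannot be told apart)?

ʐ, ʃ

/ʐ/ (voiced retroflex fricative) and /ʃ/ (voiceless postalveolar fricative) are both [-dorsal], [-nasal], [-sonorant], [-labial], [+continuant], so none of the listed features separates them. (They do differ in [voice] and [distributed], which are not among the given features.) Every other pair in the inventory differs on at least one listed feature.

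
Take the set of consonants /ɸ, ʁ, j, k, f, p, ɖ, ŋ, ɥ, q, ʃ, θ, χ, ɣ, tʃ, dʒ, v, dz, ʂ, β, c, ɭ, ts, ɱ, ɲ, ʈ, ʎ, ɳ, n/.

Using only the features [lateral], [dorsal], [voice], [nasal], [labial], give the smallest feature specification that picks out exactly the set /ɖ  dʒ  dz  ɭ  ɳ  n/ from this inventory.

[+voice, −labial, −dorsal]

/ɖ, dʒ, dz, ɭ, ɳ, n/ are all [+voice], [−labial], [−dorsal], and no other segment in the inventory matches all three values. Dropping any one of them over-generates: [−labial, −dorsal] alone would also admit /ʃ, θ, tʃ, ʂ, …/; [+voice, −dorsal] alone would also admit /v, β, ɱ/; [+voice, −labial] alone would also admit /ʁ, j, ŋ, ɣ, …/. No other combination of two listed features picks out exactly this set either, so fewer than three features will not do.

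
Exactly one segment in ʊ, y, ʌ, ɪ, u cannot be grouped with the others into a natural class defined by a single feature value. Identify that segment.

[high] groups all but one: /y, u, ʊ, ɪ/ share [+high] while /ʌ/ (mid back unrounded lax vowel) alone is [-high]. Removing any other segment would not leave a single-feature class that excludes it.

ʌ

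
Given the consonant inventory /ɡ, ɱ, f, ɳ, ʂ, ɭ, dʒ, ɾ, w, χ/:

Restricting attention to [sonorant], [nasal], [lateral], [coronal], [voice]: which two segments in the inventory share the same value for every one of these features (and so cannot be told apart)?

/f/ (voiceless labiodental fricative) and /χ/ (voiceless uvular fricative) are both [−sonorant], [−nasal], [−lateral], [−coronal], [−voice], so none of the listed features separates them. (They do differ in [labial] and [dorsal], which are not among the given features.) Every other pair in the inventory differs on at least one listed feature.

f, χ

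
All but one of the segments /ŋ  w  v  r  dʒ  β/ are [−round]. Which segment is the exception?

w

Every segment except /w/ is [−round]. /w/ (labial-velar glide) is [+round], so it is the exception.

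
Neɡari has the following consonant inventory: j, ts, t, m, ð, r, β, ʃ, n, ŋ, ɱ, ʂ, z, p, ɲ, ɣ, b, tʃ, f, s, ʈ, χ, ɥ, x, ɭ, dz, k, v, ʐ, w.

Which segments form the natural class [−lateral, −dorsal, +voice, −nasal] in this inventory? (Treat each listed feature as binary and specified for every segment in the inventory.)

Among the inventory, the [−lateral] segments are /j, ts, t, m, ð, r, β, ʃ, n, ŋ, ɱ, ʂ, z, p, ɲ, ɣ, b, tʃ, f, s, ʈ, χ, ɥ, x, dz, k, v, ʐ, w/.
Among these, [−dorsal] gives /ts, t, m, ð, r, β, ʃ, n, ɱ, ʂ, z, p, b, tʃ, f, s, ʈ, dz, v, ʐ/.
Then [+voice] gives /m, ð, r, β, n, ɱ, z, b, dz, v, ʐ/.
Then [−nasal] leaves /ð, r, β, z, b, dz, v, ʐ/.

ð, r, β, z, b, dz, v, ʐ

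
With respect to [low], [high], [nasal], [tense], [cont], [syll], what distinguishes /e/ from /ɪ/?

[high], [tense]

/e/ is the mid front unrounded tense vowel and /ɪ/ is the high front unrounded lax vowel. Both are [-low], [-nasal], [+continuant], [+syllabic]. /e/ is [-high] while /ɪ/ is [+high]; /e/ is [+tense] while /ɪ/ is [-tense], so the distinguishing features are [high], [tense].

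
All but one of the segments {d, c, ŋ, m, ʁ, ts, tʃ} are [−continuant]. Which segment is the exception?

/ʁ/ is the voiced uvular fricative, which is [+continuant]; the rest — /c, ts, d, tʃ, ŋ, m/ — are [−continuant].

ʁ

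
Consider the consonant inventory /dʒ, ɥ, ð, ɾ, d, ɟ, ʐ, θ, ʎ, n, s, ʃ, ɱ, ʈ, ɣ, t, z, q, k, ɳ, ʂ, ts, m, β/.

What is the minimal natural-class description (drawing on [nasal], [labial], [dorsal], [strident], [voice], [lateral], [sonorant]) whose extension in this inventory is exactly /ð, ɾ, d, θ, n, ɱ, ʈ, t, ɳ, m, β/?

The class [−strident], [−dorsal] has exactly /ð, ɾ, d, θ, n, ɱ, ʈ, t, ɳ, m, β/ as its extension in this inventory. No smaller conjunction from the listed features achieves this: [−dorsal] alone would also admit /dʒ, ʐ, s, ʃ, …/; [−strident] alone would also admit /ɥ, ɟ, ʎ, ɣ, …/; and checking the remaining single features turns up none with this extension.

[−strident, −dorsal]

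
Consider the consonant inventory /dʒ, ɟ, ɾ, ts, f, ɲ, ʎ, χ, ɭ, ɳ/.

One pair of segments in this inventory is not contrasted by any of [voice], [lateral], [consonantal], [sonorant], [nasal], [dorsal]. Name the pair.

ts, f

Both /ts/ and /f/ are [−voice], [−lateral], [+consonantal], [−sonorant], [−nasal], [−dorsal]. Since the list omits [continuant], [labial] and [coronal] — which do distinguish the voiceless alveolar affricate from the voiceless labiodental fricative — this pair collapses; all other pairs remain distinct.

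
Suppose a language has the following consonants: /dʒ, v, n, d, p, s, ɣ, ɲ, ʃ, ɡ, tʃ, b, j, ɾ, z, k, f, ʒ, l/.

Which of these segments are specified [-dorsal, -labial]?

Among the inventory, the [-dorsal] segments are /dʒ, v, n, d, p, s, ʃ, tʃ, b, ɾ, z, f, ʒ, l/.
Within that set, [-labial] leaves /dʒ, n, d, s, ʃ, tʃ, ɾ, z, ʒ, l/.

dʒ, n, d, s, ʃ, tʃ, ɾ, z, ʒ, l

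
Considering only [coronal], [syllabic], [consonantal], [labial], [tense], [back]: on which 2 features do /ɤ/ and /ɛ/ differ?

[back], [tense]

/ɤ/ (mid back unrounded tense vowel) and /ɛ/ (mid front unrounded lax vowel) agree on [−coronal], [+syllabic], [−consonantal], [−labial]. They differ on [back] (/ɤ/ [+], /ɛ/ [−]), [tense] (/ɤ/ [+], /ɛ/ [−]).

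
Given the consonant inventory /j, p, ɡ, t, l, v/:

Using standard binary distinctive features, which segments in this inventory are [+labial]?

The feature [labial] marks segments articulated with one or both lips. In this inventory /p, v/ have that property, so they are [+labial]; /j, ɡ, t, l/ are [−labial].

p, v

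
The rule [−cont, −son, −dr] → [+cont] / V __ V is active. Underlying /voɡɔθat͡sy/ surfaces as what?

/ɡ/ satisfies [−cont, −son, −dr] and sits in V __ V. The [+continuant] counterpart of the voiced velar stop is /ɣ/. Other segments in /voɡɔθat͡sy/ either fail the structural description or are not in the environment, so the surface form is [voɣɔθat͡sy].

[voɣɔθat͡sy]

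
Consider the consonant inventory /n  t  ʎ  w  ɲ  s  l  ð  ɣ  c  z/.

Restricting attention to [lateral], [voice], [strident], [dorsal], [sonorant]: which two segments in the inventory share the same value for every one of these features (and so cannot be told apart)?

On the given features, /ɲ/ and /w/ have an identical profile: [−lateral], [+voice], [−strident], [+dorsal], [+sonorant]. No other two segments in the inventory coincide on all 5 features. (They do differ in [nasal], [continuant], [labial], [round] and [back], which are not among the given features.)

ɲ, w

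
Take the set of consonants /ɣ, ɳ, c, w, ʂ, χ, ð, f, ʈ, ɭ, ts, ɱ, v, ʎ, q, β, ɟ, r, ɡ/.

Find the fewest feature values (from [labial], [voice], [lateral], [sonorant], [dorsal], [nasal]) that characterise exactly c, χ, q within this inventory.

[−voice, +dorsal]

Every target segment is [−voice], [+dorsal]; each remaining inventory member fails at least one of these. Each conjunct is needed — [+dorsal] alone would also admit /ɣ, w, ʎ, ɟ, …/; [−voice] alone would also admit /ʂ, f, ʈ, ts/ — and no other single listed feature has exactly this extension, so two is the minimum.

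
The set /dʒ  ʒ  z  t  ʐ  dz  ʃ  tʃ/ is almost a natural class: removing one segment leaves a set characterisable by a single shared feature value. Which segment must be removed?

[strident] groups all but one: /dʒ, tʃ, ʃ, ʒ, dz, ʐ, z/ share [+strident] while /t/ (voiceless alveolar stop) alone is [−strident]. Removing any other segment would not leave a single-feature class that excludes it.

t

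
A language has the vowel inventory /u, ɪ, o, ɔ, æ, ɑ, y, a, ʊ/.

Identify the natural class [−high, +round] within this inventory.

o, ɔ

First, the [−high] segments are /o, ɔ, æ, ɑ, a/.
Among these, [+round] leaves /o, ɔ/.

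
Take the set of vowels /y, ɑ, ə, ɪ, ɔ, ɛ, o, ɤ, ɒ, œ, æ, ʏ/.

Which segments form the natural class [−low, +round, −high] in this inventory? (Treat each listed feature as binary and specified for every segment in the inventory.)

Eliminate segments failing any feature: /y, ʏ/ are [+high]; /ɑ, ɒ, æ/ are [+low]; /ə, ɪ, ɛ, ɤ/ are [−round]. The remaining /ɔ, o, œ/ satisfy [−low], [+round], [−high].

ɔ, o, œ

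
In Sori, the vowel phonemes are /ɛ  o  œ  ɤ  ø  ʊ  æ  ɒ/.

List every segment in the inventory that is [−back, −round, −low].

ɛ

First, the [−back] segments are /ɛ, œ, ø, æ/.
Among these, [−round] gives /ɛ, æ/.
Among these, [−low] leaves /ɛ/.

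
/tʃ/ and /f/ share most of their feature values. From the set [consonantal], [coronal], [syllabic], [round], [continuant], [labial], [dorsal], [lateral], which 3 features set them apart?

[continuant], [labial], [coronal]

/tʃ/ is the voiceless postalveolar affricate and /f/ is the voiceless labiodental fricative. Both are [+consonantal], [−syllabic], [−round], [−dorsal], [−lateral]. /tʃ/ is [−continuant] while /f/ is [+continuant]; /tʃ/ is [−labial] while /f/ is [+labial]; /tʃ/ is [+coronal] while /f/ is [−coronal], so the distinguishing features are [continuant], [labial], [coronal].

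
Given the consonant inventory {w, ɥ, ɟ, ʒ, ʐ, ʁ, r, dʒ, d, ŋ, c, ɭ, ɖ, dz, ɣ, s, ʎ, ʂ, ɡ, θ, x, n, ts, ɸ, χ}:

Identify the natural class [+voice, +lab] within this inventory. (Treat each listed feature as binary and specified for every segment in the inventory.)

Eliminate segments failing any feature: /ɟ, ʒ, ʐ, ʁ, r, dʒ, d, ŋ, ɭ, ɖ, dz, ɣ, ʎ, ɡ, n/ are [−labial]; /c, s, ʂ, θ, x, ts, ɸ, χ/ are [−voice]. The remaining /w, ɥ/ satisfy [+voice], [+labial].

w, ɥ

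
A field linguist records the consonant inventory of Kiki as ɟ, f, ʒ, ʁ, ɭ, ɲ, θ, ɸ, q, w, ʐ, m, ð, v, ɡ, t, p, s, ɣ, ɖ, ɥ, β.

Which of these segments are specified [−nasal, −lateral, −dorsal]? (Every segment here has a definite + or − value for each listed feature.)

f, ʒ, θ, ɸ, ʐ, ð, v, t, p, s, ɖ, β

Among the inventory, the [−nasal] segments are /ɟ, f, ʒ, ʁ, ɭ, θ, ɸ, q, w, ʐ, ð, v, ɡ, t, p, s, ɣ, ɖ, ɥ, β/.
Intersecting with [−lateral] gives /ɟ, f, ʒ, ʁ, θ, ɸ, q, w, ʐ, ð, v, ɡ, t, p, s, ɣ, ɖ, ɥ, β/.
Within that set, [−dorsal] leaves /f, ʒ, θ, ɸ, ʐ, ð, v, t, p, s, ɖ, β/.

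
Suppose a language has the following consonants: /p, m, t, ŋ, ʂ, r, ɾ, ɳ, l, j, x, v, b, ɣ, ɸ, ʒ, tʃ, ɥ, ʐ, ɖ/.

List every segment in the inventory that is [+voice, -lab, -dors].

r, ɾ, ɳ, l, ʒ, ʐ, ɖ

Checking each segment against [+voice], [-labial], [-dorsal]: /r/ (alveolar trill), /ɾ/ (alveolar tap), /ɳ/ (retroflex nasal), /l/ (alveolar lateral approximant), /ʒ/ (voiced postalveolar fricative), /ʐ/ (voiced retroflex fricative), among others, satisfy every feature; every other segment in the inventory fails at least one.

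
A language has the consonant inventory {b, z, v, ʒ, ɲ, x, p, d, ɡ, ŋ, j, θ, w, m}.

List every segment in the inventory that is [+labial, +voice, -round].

b, v, m

Among the inventory, the [+labial] segments are /b, v, p, w, m/.
Within that set, [+voice] gives /b, v, w, m/.
Intersecting with [-round] leaves /b, v, m/.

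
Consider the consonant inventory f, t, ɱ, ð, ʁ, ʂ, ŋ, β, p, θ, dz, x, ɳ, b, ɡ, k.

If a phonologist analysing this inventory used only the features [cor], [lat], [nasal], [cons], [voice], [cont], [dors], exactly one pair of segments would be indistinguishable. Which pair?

ʂ, θ

/ʂ/ (voiceless retroflex fricative) and /θ/ (voiceless dental fricative) are both [+coronal], [−lateral], [−nasal], [+consonantal], [−voice], [+continuant], [−dorsal], so none of the listed features separates them. (They do differ in [strident], [anterior] and [distributed], which are not among the given features.) Every other pair in the inventory differs on at least one listed feature.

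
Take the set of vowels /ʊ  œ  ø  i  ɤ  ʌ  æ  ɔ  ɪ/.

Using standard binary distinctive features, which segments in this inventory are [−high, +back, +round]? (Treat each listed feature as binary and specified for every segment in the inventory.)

ɔ

Eliminate segments failing any feature: /ʊ, i, ɪ/ are [+high]; /œ, ø, æ/ are [−back]; /ɤ, ʌ/ are [−round]. The remaining /ɔ/ satisfy [−high], [+back], [+round].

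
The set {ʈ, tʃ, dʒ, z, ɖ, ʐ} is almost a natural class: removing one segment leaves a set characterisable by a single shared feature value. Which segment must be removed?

[anterior] groups all but one: /dʒ, tʃ, ʐ, ɖ, ʈ/ share [−anterior] while /z/ (voiced alveolar fricative) alone is [+anterior]. Removing any other segment would not leave a single-feature class that excludes it.

z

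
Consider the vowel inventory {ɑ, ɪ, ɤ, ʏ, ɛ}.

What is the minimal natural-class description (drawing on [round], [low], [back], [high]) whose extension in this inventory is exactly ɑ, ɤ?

[+back]

The target set is precisely the extension of [+back] in this inventory.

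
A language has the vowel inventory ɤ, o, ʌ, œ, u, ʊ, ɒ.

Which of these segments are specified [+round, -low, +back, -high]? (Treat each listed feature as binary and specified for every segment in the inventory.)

o

Checking each segment against [+round], [-low], [+back], [-high]: /o/ (mid back rounded tense vowel) satisfies every feature; every other segment in the inventory fails at least one.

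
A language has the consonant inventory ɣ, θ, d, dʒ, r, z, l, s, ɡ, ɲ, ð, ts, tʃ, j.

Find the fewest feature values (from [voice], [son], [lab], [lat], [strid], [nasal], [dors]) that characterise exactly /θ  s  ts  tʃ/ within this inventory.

[-voice]

/θ, s, ts, tʃ/ are exactly the [-voice] segments in the inventory, so a single feature suffices.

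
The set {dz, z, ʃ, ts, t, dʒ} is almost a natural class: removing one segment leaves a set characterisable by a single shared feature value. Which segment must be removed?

The remaining segments after removing /t/ share [+strident]; /t/ (voiceless alveolar stop) is [−strident]. For every other candidate removal, the leftover set fails to share any single feature value that the removed segment lacks.

t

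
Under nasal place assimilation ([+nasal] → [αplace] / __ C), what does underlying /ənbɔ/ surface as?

In /ənbɔ/, the nasal /n/ precedes /b/, which is [+labial]. The nasal assimilates in place, becoming the [+labial] nasal /m/. The surface form is [əmbɔ].

[əmbɔ]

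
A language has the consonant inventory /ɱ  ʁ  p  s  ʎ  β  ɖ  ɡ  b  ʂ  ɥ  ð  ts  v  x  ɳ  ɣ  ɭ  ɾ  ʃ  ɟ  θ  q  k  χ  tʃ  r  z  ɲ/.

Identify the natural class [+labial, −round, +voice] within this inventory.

ɱ, β, b, v

Eliminate segments failing any feature: /ʁ, s, ʎ, ɖ, ɡ, ʂ, ð, ts, x, ɳ, ɣ, ɭ, ɾ, ʃ, ɟ, θ, q, k, χ, tʃ, r, z, ɲ/ are [−labial]; /p/ is [−voice]; /ɥ/ is [+round]. The remaining /ɱ, β, b, v/ satisfy [+labial], [−round], [+voice].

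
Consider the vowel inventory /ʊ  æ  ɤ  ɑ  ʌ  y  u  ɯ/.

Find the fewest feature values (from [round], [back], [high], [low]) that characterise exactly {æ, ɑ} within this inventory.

[+low]

Every target segment is [+low] and no other inventory member is, so one feature is enough.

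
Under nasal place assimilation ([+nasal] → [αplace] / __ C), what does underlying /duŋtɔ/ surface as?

/ŋ/ sits before the [+coronal] consonant /t/, so it takes on [+coronal] and surfaces as /n/. The rest of the form is unaffected: [duntɔ].

[duntɔ]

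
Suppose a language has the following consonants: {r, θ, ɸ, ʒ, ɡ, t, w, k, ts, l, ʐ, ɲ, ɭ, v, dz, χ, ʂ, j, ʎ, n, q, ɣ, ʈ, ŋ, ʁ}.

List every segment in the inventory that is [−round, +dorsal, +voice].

Eliminate segments failing any feature: /r, θ, ɸ, ʒ, t, ts, l, ʐ, ɭ, v, dz, ʂ, n, ʈ/ are [−dorsal]; /w/ is [+round]; /k, χ, q/ are [−voice]. The remaining /ɡ, ɲ, j, ʎ, ɣ, ŋ, ʁ/ satisfy [−round], [+dorsal], [+voice].

ɡ, ɲ, j, ʎ, ɣ, ŋ, ʁ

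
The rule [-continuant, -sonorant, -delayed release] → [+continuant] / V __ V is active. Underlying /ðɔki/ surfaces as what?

[ðɔxi]

Only /k/ occurs between two vowels (/ɔ/ __ /i/) and matches the structural description. It is a voiceless velar stop, so [-continuant, -sonorant, -delayed release] holds; changing it to [+continuant] with all other features held fixed yields /x/ (voiceless velar fricative). No other segment meets both the structural description and the environment, so the output is [ðɔxi].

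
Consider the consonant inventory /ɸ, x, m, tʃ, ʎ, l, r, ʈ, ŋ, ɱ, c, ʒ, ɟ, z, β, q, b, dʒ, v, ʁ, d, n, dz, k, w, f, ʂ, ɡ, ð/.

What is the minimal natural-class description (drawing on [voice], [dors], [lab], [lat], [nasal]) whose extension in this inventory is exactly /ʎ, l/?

[+lat]

/ʎ, l/ are exactly the [+lateral] segments in the inventory, so a single feature suffices.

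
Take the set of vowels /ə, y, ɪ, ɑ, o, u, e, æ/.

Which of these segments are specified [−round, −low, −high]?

Eliminate segments failing any feature: /y, o, u/ are [+round]; /ɪ/ is [+high]; /ɑ, æ/ are [+low]. The remaining /ə, e/ satisfy [−round], [−low], [−high].

ə, e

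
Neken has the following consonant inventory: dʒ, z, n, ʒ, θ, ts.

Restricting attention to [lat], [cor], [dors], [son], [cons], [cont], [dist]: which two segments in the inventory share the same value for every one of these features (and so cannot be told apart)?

ʒ, θ

On the given features, /ʒ/ and /θ/ have an identical profile: [−lateral], [+coronal], [−dorsal], [−sonorant], [+consonantal], [+continuant], [+distributed]. No other two segments in the inventory coincide on all 7 features. (They do differ in [voice], [strident] and [anterior], which are not among the given features.)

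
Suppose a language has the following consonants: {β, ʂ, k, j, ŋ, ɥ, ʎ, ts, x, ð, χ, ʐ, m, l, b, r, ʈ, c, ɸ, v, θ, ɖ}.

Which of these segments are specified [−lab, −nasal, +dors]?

Eliminate segments failing any feature: /β, ɥ, m, b, ɸ, v/ are [+labial]; /ʂ, ts, ð, ʐ, l, r, ʈ, θ, ɖ/ are [−dorsal]; /ŋ/ is [+nasal]. The remaining /k, j, ʎ, x, χ, c/ satisfy [−labial], [−nasal], [+dorsal].

k, j, ʎ, x, χ, c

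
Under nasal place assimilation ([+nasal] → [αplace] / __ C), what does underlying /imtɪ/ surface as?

/m/ sits before the [+coronal] consonant /t/, so it takes on [+coronal] and surfaces as /n/. The rest of the form is unaffected: [intɪ].

[intɪ]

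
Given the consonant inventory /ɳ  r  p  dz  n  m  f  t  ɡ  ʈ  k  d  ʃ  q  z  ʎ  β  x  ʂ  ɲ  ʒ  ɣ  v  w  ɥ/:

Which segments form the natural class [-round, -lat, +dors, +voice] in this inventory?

Among the inventory, the [-round] segments are /ɳ, r, p, dz, n, m, f, t, ɡ, ʈ, k, d, ʃ, q, z, ʎ, β, x, ʂ, ɲ, ʒ, ɣ, v/.
Of those, [-lateral] gives /ɳ, r, p, dz, n, m, f, t, ɡ, ʈ, k, d, ʃ, q, z, β, x, ʂ, ɲ, ʒ, ɣ, v/.
Among these, [+dorsal] gives /ɡ, k, q, x, ɲ, ɣ/.
Among these, [+voice] leaves /ɡ, ɲ, ɣ/.

ɡ, ɲ, ɣ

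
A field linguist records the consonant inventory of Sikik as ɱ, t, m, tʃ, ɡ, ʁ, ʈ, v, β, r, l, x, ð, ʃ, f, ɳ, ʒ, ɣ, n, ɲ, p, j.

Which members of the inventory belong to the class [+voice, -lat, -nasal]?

ɡ, ʁ, v, β, r, ð, ʒ, ɣ, j

First, the [+voice] segments are /ɱ, m, ɡ, ʁ, v, β, r, l, ð, ɳ, ʒ, ɣ, n, ɲ, j/.
Among these, [-lateral] gives /ɱ, m, ɡ, ʁ, v, β, r, ð, ɳ, ʒ, ɣ, n, ɲ, j/.
Within that set, [-nasal] leaves /ɡ, ʁ, v, β, r, ð, ʒ, ɣ, j/.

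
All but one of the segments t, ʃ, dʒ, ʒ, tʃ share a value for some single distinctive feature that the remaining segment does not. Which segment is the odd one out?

The remaining segments after removing /t/ share [−anterior]; /t/ (voiceless alveolar stop) is [+anterior]. For every other candidate removal, the leftover set fails to share any single feature value that the removed segment lacks.

t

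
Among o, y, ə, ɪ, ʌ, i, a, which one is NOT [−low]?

/a/ is the low unrounded vowel, which is [+low]; the rest — /y, ə, ɪ, i, ʌ, o/ — are [−low].

a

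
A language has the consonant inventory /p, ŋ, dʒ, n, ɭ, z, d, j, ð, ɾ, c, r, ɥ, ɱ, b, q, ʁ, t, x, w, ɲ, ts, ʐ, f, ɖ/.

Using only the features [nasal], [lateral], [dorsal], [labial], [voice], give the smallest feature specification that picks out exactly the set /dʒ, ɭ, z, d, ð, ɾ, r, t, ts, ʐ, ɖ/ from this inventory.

Every target segment is [−nasal], [−labial], [−dorsal]; each remaining inventory member fails at least one of these. Each conjunct is needed — [−labial, −dorsal] alone would also admit /n/; [−nasal, −dorsal] alone would also admit /p, b, f/; [−nasal, −labial] alone would also admit /j, c, q, ʁ, …/ — and no other combination of two listed features has exactly this extension, so three is the minimum.

[−nasal, −labial, −dorsal]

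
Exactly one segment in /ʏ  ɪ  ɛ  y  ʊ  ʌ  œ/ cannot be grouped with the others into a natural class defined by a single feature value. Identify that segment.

/ɛ, œ, ɪ, ʏ, ʊ, ʌ/ are all [−tense], but /y/ (high front rounded tense vowel) is [+tense]. No other single segment can be removed to leave a set sharing one feature value that the removed segment lacks, so /y/ is the odd one out.

y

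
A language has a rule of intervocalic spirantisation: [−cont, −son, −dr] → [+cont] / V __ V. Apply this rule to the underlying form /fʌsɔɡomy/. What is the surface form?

The only segment in the rule's environment that also matches [−cont, −son, −dr] is /ɡ/. Applying [+continuant] turns the voiced velar stop into /ɣ/ (voiced velar fricative), giving [fʌsɔɣomy].

[fʌsɔɣomy]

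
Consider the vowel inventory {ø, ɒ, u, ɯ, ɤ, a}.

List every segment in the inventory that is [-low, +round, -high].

First, the [-low] segments are /ø, u, ɯ, ɤ/.
Among these, [+round] gives /ø, u/.
Among these, [-high] leaves /ø/.

ø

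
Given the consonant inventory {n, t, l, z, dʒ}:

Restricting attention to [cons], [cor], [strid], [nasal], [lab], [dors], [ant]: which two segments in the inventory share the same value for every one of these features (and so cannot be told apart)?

Both /t/ and /l/ are [+consonantal], [+coronal], [-strident], [-nasal], [-labial], [-dorsal], [+anterior]. Since the list omits [sonorant], [voice] and [lateral] — which do distinguish the voiceless alveolar stop from the alveolar lateral approximant — this pair collapses; all other pairs remain distinct.

t, l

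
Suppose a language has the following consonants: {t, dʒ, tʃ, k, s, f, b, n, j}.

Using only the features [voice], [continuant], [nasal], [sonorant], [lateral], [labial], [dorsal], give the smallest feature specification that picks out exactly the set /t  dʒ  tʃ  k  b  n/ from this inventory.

[-continuant]

The target set is precisely the extension of [-continuant] in this inventory.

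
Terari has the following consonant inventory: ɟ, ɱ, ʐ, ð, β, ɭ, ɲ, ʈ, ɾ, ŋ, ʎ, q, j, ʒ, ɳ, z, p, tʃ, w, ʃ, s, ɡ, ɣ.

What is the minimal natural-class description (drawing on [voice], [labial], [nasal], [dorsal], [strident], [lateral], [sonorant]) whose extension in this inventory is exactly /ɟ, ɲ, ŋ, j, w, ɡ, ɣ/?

/ɟ, ɲ, ŋ, j, w, ɡ, ɣ/ are all [+voice], [−lateral], [+dorsal], and no other segment in the inventory matches all three values. Dropping any one of them over-generates: [−lateral, +dorsal] alone would also admit /q/; [+voice, +dorsal] alone would also admit /ʎ/; [+voice, −lateral] alone would also admit /ɱ, ʐ, ð, β, …/. No other combination of two listed features picks out exactly this set either, so fewer than three features will not do.

[+voice, −lateral, +dorsal]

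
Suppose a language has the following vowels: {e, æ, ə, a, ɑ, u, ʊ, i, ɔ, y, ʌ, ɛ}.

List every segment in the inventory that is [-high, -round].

e, æ, ə, a, ɑ, ʌ, ɛ

Eliminate segments failing any feature: /u, ʊ, i, y/ are [+high]; /ɔ/ is [+round]. The remaining /e, æ, ə, a, ɑ, ʌ, ɛ/ satisfy [-high], [-round].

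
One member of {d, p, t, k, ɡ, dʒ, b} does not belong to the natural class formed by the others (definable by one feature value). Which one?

The remaining segments after removing /dʒ/ share [−delayed release]; /dʒ/ (voiced postalveolar affricate) is [+delayed release]. For every other candidate removal, the leftover set fails to share any single feature value that the removed segment lacks.

dʒ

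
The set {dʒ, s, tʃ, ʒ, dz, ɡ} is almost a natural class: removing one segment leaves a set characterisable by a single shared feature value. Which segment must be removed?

ɡ

[strident] (equivalently [coronal], [dorsal]) groups all but one: /ʒ, dz, dʒ, s, tʃ/ share [+strident] while /ɡ/ (voiced velar stop) alone is [−strident]. Removing any other segment would not leave a single-feature class that excludes it.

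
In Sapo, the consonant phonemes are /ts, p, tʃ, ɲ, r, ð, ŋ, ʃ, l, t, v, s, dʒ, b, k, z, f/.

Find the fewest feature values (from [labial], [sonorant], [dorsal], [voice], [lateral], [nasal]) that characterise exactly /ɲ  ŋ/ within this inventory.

The target set is precisely the extension of [+nasal] in this inventory.

[+nasal]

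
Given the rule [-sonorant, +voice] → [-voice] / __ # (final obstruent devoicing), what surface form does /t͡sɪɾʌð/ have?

[t͡sɪɾʌθ]

Only the final segment /ð/ is both word-final and matches the structural description. It is a voiced dental fricative, so [-sonorant, +voice] holds; changing it to [-voice] with all other features held fixed yields /θ/ (voiceless dental fricative). No other segment meets both the structural description and the environment, so the output is [t͡sɪɾʌθ].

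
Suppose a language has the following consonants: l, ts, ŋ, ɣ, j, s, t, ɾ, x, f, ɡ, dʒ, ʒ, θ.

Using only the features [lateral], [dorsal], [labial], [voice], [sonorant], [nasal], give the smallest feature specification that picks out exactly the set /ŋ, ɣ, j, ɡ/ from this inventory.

/ŋ, ɣ, j, ɡ/ are all [+voice], [+dorsal], and no other segment in the inventory matches both values. Dropping any one of them over-generates: [+dorsal] alone would also admit /x/; [+voice] alone would also admit /l, ɾ, dʒ, ʒ/. No other single listed feature picks out exactly this set either, so fewer than two features will not do.

[+voice, +dorsal]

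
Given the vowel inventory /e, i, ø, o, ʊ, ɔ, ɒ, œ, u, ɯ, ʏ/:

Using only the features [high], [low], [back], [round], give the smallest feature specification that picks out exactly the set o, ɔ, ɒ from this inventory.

/o, ɔ, ɒ/ are all [−high], [+back], and no other segment in the inventory matches both values. Dropping any one of them over-generates: [+back] alone would also admit /ʊ, u, ɯ/; [−high] alone would also admit /e, ø, œ/. No other single listed feature picks out exactly this set either, so fewer than two features will not do.

[−high, +back]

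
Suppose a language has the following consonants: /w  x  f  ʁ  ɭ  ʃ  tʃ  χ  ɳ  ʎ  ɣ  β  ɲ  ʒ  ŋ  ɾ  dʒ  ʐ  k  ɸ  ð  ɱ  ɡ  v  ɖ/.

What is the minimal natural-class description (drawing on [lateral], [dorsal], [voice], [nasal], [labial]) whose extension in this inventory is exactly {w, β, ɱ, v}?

[+voice, +labial]

Every target segment is [+voice], [+labial]; each remaining inventory member fails at least one of these. Each conjunct is needed — [+labial] alone would also admit /f, ɸ/; [+voice] alone would also admit /ʁ, ɭ, ɳ, ʎ, …/ — and no other single listed feature has exactly this extension, so two is the minimum.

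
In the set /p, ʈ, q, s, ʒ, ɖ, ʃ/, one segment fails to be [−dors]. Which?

q

/s, ʃ, ʈ, ʒ, p, ɖ/ are all [−dorsal]; /q/ (voiceless uvular stop) is [+dorsal].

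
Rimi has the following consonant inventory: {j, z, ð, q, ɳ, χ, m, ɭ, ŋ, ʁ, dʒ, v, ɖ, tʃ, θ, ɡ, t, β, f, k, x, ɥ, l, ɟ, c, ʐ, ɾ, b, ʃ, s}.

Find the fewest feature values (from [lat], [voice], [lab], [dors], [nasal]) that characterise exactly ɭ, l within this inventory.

[+lat]

/ɭ, l/ are exactly the [+lateral] segments in the inventory, so a single feature suffices.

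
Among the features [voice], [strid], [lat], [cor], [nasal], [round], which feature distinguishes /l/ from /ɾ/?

[lateral]

The two segments share [+voice], [−strident], [+coronal], [−nasal], [−round]. The only feature from the list on which they differ: /l/ is [+lateral] while /ɾ/ is [−lateral].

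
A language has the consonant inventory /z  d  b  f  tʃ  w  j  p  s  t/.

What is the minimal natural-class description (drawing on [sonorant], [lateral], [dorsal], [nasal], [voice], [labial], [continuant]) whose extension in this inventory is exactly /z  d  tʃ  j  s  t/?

[−labial]

Every target segment is [−labial] and no other inventory member is, so one feature is enough.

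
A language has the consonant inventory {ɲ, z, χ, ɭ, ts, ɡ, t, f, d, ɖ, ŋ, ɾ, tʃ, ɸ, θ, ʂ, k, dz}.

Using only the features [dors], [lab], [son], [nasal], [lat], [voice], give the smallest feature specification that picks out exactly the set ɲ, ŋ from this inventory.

The target set is precisely the extension of [+nasal] in this inventory.

[+nasal]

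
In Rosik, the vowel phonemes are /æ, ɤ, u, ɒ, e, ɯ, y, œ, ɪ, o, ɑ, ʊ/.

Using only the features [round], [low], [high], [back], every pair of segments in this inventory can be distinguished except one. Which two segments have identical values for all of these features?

/u/ (high back rounded tense vowel) and /ʊ/ (high back rounded lax vowel) are both [+round], [-low], [+high], [+back], so none of the listed features separates them. (They do differ in [tense], which is not among the given features.) Every other pair in the inventory differs on at least one listed feature.

u, ʊ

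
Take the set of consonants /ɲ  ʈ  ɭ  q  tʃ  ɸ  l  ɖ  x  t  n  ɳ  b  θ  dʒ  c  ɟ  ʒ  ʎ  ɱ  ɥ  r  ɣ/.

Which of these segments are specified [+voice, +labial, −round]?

b, ɱ

Eliminate segments failing any feature: /ɲ, ɭ, l, ɖ, n, ɳ, dʒ, ɟ, ʒ, ʎ, r, ɣ/ are [−labial]; /ʈ, q, tʃ, ɸ, x, t, θ, c/ are [−voice]; /ɥ/ is [+round]. The remaining /b, ɱ/ satisfy [+voice], [+labial], [−round].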